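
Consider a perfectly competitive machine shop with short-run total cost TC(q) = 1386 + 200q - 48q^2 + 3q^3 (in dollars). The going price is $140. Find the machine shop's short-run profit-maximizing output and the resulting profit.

AVC = 200 - 48q + 3q^2 has its minimum $8 at q = 8; price $140 clears that bar, so the firm operates.
With MC = 200 - 96q + 9q^2, P = MC on the upward-sloping part at q* = 10.
TR = 140·10 = 1400. TC = 1386 + 200 = 1586. Profit = 1400 − 1586 = -$186.
By producing, the firm covers all variable cost plus $1200 of fixed cost; shutting down would lose the full $1386.

Profit = -$186 at q = 10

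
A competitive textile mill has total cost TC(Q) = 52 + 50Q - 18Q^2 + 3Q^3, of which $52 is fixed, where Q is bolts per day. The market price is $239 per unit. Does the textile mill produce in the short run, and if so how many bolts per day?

Produce at Q = 7

From TC, MC = TC'(Q) = 50 - 36Q + 9Q^2 and AVC = VC/Q = 50 - 18Q + 3Q^2.
AVC hits its minimum where MC = AVC, at Q = 3, giving min AVC = 50 - 18·3 + 3·3^2 = $23.
Because $239 ≥ $23, revenue can cover variable cost; the firm operates.
P = MC gives -189 - 36Q + 9Q^2 = 0, with roots -3 and 7. Take the larger (rising MC): Q* = 7.
Check: AVC at Q = 7 is $71 ≤ P, so revenue covers variable cost.
Profit = P·Q − TC = 239·7 − 549 = $1124.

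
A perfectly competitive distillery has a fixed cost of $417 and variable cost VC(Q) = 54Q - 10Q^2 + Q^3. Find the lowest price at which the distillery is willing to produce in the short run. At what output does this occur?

$29 per unit, at Q = 5

The firm shuts down when price falls below the minimum of average variable cost. AVC = VC/Q = 54 - 10Q + Q^2.
dAVC/dQ = -10 + 2Q = 0 gives Q = 5. min AVC = 54 - 10·5 + 5^2 = 29.
The firm shuts down for any P below $29.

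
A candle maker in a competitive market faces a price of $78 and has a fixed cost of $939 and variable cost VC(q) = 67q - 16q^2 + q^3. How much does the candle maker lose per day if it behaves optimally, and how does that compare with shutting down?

AVC = 67 - 16q + q^2; min AVC = $3 at q = 8. Since P = $78 ≥ min AVC, the firm produces.
With MC = 67 - 32q + 3q^2, P = MC on the upward-sloping part at q* = 11.
TR = 78·11 = 858. TC = 939 + 132 = 1071. Profit = 858 − 1071 = -$213.
That loss of $213 beats the $939 the firm would lose by shutting down; producing recovers $726 of fixed cost.

Profit = -$213 at q = 11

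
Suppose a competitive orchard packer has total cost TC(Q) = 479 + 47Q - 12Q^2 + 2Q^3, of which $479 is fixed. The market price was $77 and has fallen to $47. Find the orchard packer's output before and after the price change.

Output falls from 5 to 4

AVC = 47 - 12Q + 2Q^2, minimized at Q = 3 where min AVC = $29. MC = 47 - 24Q + 6Q^2.
With P = $77 above the shutdown price, P = MC gives Q = 5.
At P = $47 ≥ min AVC, set P = MC: Q = 4. The firm stays open but cuts output.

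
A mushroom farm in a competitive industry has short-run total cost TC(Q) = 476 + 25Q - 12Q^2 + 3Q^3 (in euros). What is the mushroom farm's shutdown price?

Short-run supply begins at min AVC. From VC = 25Q - 12Q^2 + 3Q^3, AVC = 25 - 12Q + 3Q^2.
At the minimum of AVC, MC = AVC. MC = 25 - 24Q + 9Q^2; setting MC = AVC gives 6Q^2 - 12Q = 0, so Q = 2. min AVC = 13.
So the shutdown price is €13.

€13 per unit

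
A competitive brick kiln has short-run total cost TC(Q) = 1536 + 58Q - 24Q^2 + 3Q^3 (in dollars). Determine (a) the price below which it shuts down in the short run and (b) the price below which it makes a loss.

Shutdown price = $10; break-even price = $250

AVC = 58 - 24Q + 3Q^2; minimized at Q = 4, giving min AVC = $10. That is the shutdown price.
ATC = 1536/Q + 58 - 24Q + 3Q^2. Setting dATC/dQ = −1536/Q^2 − 24 + 6Q = 0 gives Q = 8 (since 6·8^3 − 24·8^2 = 1536).
min ATC = 1536/8 + 58 − 24·8 + 3·8^2 = $250. That is the break-even price.
Between these two prices the firm operates at a loss; above $250 it earns a profit.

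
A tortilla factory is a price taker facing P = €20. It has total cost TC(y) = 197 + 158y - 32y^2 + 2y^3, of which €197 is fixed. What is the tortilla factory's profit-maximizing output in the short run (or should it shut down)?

Strip out fixed cost: VC = 158y - 32y^2 + 2y^3. Then AVC = 158 - 32y + 2y^2 and MC = 158 - 64y + 6y^2.
The AVC parabola has its vertex at y = 32/4 = 8, where AVC = 158 - 32·8 + 2·8^2 = €30.
P = €20 lies below min AVC = €30; no output level covers variable cost.
Best response: produce nothing and absorb the €197 fixed cost.

Shut down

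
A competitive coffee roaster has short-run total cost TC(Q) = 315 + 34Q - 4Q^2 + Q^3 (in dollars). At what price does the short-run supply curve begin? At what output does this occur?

$30 per unit, at Q = 2

The firm shuts down when price falls below the minimum of average variable cost. AVC = VC/Q = 34 - 4Q + Q^2.
dAVC/dQ = -4 + 2Q = 0 gives Q = 2. min AVC = 34 - 4·2 + 2^2 = 30.
For P < $30 the firm produces nothing.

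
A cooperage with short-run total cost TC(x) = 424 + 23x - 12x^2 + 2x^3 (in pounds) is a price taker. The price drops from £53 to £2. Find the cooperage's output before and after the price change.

Output falls from 5 to 0 (the firm shuts down)

AVC = 23 - 12x + 2x^2, minimized at x = 3 where min AVC = £5. MC = 23 - 24x + 6x^2.
With P = £53 above the shutdown price, P = MC gives x = 5.
At P = £2 < min AVC = £5, price no longer covers variable cost at any output, so the firm shuts down: x = 0.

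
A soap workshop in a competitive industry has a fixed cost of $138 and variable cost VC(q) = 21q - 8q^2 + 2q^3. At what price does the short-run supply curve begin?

$13 per unit

The firm shuts down when price falls below the minimum of average variable cost. AVC = VC/q = 21 - 8q + 2q^2.
At the minimum of AVC, MC = AVC. MC = 21 - 16q + 6q^2; setting MC = AVC gives 4q^2 - 8q = 0, so q = 2. min AVC = 13.
The firm shuts down for any P below $13.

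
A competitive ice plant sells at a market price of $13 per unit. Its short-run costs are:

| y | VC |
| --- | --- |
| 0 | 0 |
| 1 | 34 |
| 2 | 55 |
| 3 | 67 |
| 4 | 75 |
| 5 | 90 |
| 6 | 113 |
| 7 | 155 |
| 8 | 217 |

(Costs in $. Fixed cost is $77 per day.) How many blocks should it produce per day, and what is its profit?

Compute π = P·y − TC at each output: y=0: -77; y=1: -98; y=2: -106; y=3: -105; y=4: -100; y=5: -102; y=6: -112; y=7: -141; y=8: -190.
Profit is highest at y = 0. Equivalently, the lowest AVC in the table is 90/5 ≈ $18 at y = 5, and P = $13 falls below it — price never covers variable cost, so the firm shuts down and loses only its fixed cost.

y = 0 (shut down); profit = -$77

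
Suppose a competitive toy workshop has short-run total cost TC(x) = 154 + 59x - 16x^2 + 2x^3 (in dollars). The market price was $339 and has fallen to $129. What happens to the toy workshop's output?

Output falls from 10 to 7

MC = 59 - 32x + 6x^2; the shutdown threshold is min AVC = $27 (at x = 4).
With P = $339 above the shutdown price, P = MC gives x = 10.
At P = $129 ≥ min AVC, set P = MC: x = 7. The firm stays open but cuts output.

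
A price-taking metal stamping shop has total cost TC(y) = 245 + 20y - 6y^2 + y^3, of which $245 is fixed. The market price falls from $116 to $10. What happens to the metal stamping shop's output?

Output falls from 8 to 0 (the firm shuts down)

MC = 20 - 12y + 3y^2; the shutdown threshold is min AVC = $11 (at y = 3).
At P = $116 ≥ min AVC, set P = MC on the rising branch: y = 8.
At P = $10 < min AVC = $11, price no longer covers variable cost at any output, so the firm shuts down: y = 0.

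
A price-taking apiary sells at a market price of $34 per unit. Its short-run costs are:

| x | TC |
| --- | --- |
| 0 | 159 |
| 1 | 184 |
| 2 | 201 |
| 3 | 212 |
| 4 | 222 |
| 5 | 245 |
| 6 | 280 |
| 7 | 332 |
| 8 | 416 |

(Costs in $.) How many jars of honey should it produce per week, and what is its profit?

x = 5; profit = -$75

Compute π = P·x − TC at each output: x=0: -159; x=1: -150; x=2: -133; x=3: -110; x=4: -86; x=5: -75; x=6: -76; x=7: -94; x=8: -144.
Profit is maximized at x = 5. AVC there is 86/5 = $17.20 ≤ P, so producing beats shutting down (which would give -$159).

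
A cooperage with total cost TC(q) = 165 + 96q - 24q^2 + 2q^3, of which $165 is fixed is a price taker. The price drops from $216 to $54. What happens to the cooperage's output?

Output falls from 10 to 7

AVC = 96 - 24q + 2q^2, minimized at q = 6 where min AVC = $24. MC = 96 - 48q + 6q^2.
At P = $216 ≥ min AVC, set P = MC on the rising branch: q = 10.
At P = $54 ≥ min AVC, set P = MC: q = 7. The firm stays open but cuts output.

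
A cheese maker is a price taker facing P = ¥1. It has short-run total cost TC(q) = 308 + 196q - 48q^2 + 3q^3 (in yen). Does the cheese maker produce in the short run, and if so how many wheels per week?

From TC, MC = TC'(q) = 196 - 96q + 9q^2 and AVC = VC/q = 196 - 48q + 3q^2.
AVC is minimized where dAVC/dq = -48 + 6q = 0, at q = 8; min AVC = 196 - 48·8 + 3·8^2 = ¥4.
P = ¥1 lies below min AVC = ¥4; no output level covers variable cost.
Best response: produce nothing and absorb the ¥308 fixed cost.

Shut down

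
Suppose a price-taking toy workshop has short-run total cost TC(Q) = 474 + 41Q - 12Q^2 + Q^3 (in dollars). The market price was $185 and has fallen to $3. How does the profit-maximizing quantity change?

MC = 41 - 24Q + 3Q^2; the shutdown threshold is min AVC = $5 (at Q = 6).
With P = $185 above the shutdown price, P = MC gives Q = 12.
At P = $3 < min AVC = $5, price no longer covers variable cost at any output, so the firm shuts down: Q = 0.

Output falls from 12 to 0 (the firm shuts down)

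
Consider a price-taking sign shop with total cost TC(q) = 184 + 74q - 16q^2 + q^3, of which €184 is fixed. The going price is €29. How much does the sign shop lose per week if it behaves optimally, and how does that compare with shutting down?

Profit = -€22 at q = 9

AVC = 74 - 16q + q^2 has its minimum €10 at q = 8; price €29 clears that bar, so the firm operates.
With MC = 74 - 32q + 3q^2, P = MC on the upward-sloping part at q* = 9.
TR = 29·9 = 261. TC = 184 + 99 = 283. Profit = 261 − 283 = -€22.
Shutting down would mean losing the fixed cost of €184, so operating at a loss of €22 is better by €162.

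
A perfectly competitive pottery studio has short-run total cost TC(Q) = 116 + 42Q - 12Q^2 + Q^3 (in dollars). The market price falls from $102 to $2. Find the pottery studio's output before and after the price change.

MC = 42 - 24Q + 3Q^2; the shutdown threshold is min AVC = $6 (at Q = 6).
At P = $102 ≥ min AVC, set P = MC on the rising branch: Q = 10.
At P = $2 < min AVC = $6, price no longer covers variable cost at any output, so the firm shuts down: Q = 0.

Output falls from 10 to 0 (the firm shuts down)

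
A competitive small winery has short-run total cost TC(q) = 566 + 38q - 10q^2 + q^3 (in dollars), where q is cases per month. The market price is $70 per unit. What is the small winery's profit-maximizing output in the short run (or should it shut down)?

Strip out fixed cost: VC = 38q - 10q^2 + q^3. Then AVC = 38 - 10q + q^2 and MC = 38 - 20q + 3q^2.
AVC is minimized where dAVC/dq = -10 + 2q = 0, at q = 5; min AVC = 38 - 10·5 + 5^2 = $13.
P = $70 exceeds min AVC = $13, so the firm stays open.
P = MC gives -32 - 20q + 3q^2 = 0, with roots -4/3 and 8. Take the larger (rising MC): q* = 8.
Check: AVC at q = 8 is $22 ≤ P, so revenue covers variable cost.
Profit = P·q − TC = 70·8 − 742 = -$182, a loss, but smaller than the $566 fixed cost the firm would lose by shutting down.

Produce at q = 8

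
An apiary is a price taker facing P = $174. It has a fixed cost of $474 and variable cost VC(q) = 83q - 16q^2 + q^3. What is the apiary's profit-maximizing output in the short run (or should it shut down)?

Produce at q = 13

Variable cost is VC = 83q - 16q^2 + q^3, so AVC = VC/q = 83 - 16q + q^2 and MC = dTC/dq = 83 - 32q + 3q^2.
AVC is minimized where dAVC/dq = -16 + 2q = 0, at q = 8; min AVC = 83 - 16·8 + 8^2 = $19.
Because $174 ≥ $19, revenue can cover variable cost; the firm operates.
Set P = MC: 174 = 83 - 32q + 3q^2 → -91 - 32q + 3q^2 = 0. The roots are q = -7/3 and q = 13; the profit-maximizing output is on the rising part of MC, so q* = 13.
Check: AVC at q = 13 is $44 ≤ P, so revenue covers variable cost.
Profit = P·q − TC = 174·13 − 1046 = $1216.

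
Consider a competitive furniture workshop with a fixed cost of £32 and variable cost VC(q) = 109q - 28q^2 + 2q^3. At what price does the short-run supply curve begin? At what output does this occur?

The firm shuts down when price falls below the minimum of average variable cost. AVC = VC/q = 109 - 28q + 2q^2.
At the minimum of AVC, MC = AVC. MC = 109 - 56q + 6q^2; setting MC = AVC gives 4q^2 - 28q = 0, so q = 7. min AVC = 11.
So the shutdown price is £11.

£11 per unit, at q = 7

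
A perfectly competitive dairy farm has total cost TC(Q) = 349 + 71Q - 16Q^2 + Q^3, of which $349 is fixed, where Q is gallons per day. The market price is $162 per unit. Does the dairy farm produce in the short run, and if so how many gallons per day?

Strip out fixed cost: VC = 71Q - 16Q^2 + Q^3. Then AVC = 71 - 16Q + Q^2 and MC = 71 - 32Q + 3Q^2.
The AVC parabola has its vertex at Q = 16/2 = 8, where AVC = 71 - 16·8 + 8^2 = $7.
Since P = $162 ≥ min AVC = $7, price covers variable cost and the firm should produce.
P = MC gives -91 - 32Q + 3Q^2 = 0, with roots -7/3 and 13. Take the larger (rising MC): Q* = 13.
Check: AVC at Q = 13 is $32 ≤ P, so revenue covers variable cost.
Profit = P·Q − TC = 162·13 − 765 = $1341.

Produce at Q = 13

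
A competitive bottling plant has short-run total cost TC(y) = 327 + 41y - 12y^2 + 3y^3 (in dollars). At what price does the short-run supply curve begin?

The shutdown price is the minimum of AVC. VC = 41y - 12y^2 + 3y^3, so AVC = 41 - 12y + 3y^2.
At the minimum of AVC, MC = AVC. MC = 41 - 24y + 9y^2; setting MC = AVC gives 6y^2 - 12y = 0, so y = 2. min AVC = 29.
For P < $29 the firm produces nothing.

$29 per unit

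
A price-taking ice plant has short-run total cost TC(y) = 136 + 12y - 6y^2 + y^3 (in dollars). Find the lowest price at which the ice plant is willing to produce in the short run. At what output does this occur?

$3 per unit, at y = 3

The shutdown price is the minimum of AVC. VC = 12y - 6y^2 + y^3, so AVC = 12 - 6y + y^2.
dAVC/dy = -6 + 2y = 0 gives y = 3. min AVC = 12 - 6·3 + 3^2 = 3.
For P < $3 the firm produces nothing.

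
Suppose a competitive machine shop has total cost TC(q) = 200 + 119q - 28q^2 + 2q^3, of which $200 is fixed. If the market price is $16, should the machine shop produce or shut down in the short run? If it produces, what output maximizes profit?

From TC, MC = TC'(q) = 119 - 56q + 6q^2 and AVC = VC/q = 119 - 28q + 2q^2.
The AVC parabola has its vertex at q = 28/4 = 7, where AVC = 119 - 28·7 + 2·7^2 = $21.
P = $16 lies below min AVC = $21; no output level covers variable cost.
Best response: produce nothing and absorb the $200 fixed cost.

Shut down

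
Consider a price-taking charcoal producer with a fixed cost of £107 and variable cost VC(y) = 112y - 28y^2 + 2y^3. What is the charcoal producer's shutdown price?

Short-run supply begins at min AVC. From VC = 112y - 28y^2 + 2y^3, AVC = 112 - 28y + 2y^2.
At the minimum of AVC, MC = AVC. MC = 112 - 56y + 6y^2; setting MC = AVC gives 4y^2 - 28y = 0, so y = 7. min AVC = 14.
So the shutdown price is £14.

£14 per unit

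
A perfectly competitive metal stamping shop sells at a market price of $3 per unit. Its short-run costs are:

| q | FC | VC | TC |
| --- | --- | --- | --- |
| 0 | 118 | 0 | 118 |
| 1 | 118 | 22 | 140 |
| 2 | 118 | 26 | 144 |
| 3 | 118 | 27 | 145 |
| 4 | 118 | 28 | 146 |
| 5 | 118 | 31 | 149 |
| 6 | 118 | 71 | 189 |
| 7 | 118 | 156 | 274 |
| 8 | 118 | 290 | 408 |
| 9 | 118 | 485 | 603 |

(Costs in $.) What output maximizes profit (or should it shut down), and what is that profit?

Profit at each row (π = 3q − TC): q=0: -118; q=1: -137; q=2: -138; q=3: -136; q=4: -134; q=5: -134; q=6: -171; q=7: -253; q=8: -384; q=9: -576.
Profit is highest at q = 0. Equivalently, the lowest AVC in the table is 31/5 ≈ $6.20 at q = 5, and P = $3 falls below it — price never covers variable cost, so the firm shuts down and loses only its fixed cost.

q = 0 (shut down); profit = -$118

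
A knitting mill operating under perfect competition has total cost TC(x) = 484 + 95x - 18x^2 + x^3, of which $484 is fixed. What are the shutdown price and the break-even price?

Shutdown price = $14; break-even price = $62

AVC = 95 - 18x + x^2; minimized at x = 9, giving min AVC = $14. That is the shutdown price.
ATC = 484/x + 95 - 18x + x^2. Setting dATC/dx = −484/x^2 − 18 + 2x = 0 gives x = 11 (since 2·11^3 − 18·11^2 = 484).
min ATC = 484/11 + 95 − 18·11 + 11^2 = $62. That is the break-even price.
Between these two prices the firm operates at a loss; above $62 it earns a profit.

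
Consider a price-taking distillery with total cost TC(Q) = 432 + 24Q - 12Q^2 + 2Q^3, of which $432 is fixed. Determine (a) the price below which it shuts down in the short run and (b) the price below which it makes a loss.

AVC = 24 - 12Q + 2Q^2; minimized at Q = 3, giving min AVC = $6. That is the shutdown price.
ATC = 432/Q + 24 - 12Q + 2Q^2. Setting dATC/dQ = −432/Q^2 − 12 + 4Q = 0 gives Q = 6 (since 4·6^3 − 12·6^2 = 432).
min ATC = 432/6 + 24 − 12·6 + 2·6^2 = $96. That is the break-even price.
Between these two prices the firm operates at a loss; above $96 it earns a profit.

Shutdown price = $6; break-even price = $96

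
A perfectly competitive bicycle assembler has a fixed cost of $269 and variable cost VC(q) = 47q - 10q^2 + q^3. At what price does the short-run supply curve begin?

The firm shuts down when price falls below the minimum of average variable cost. AVC = VC/q = 47 - 10q + q^2.
At the minimum of AVC, MC = AVC. MC = 47 - 20q + 3q^2; setting MC = AVC gives 2q^2 - 10q = 0, so q = 5. min AVC = 22.
The firm shuts down for any P below $22.

$22 per unit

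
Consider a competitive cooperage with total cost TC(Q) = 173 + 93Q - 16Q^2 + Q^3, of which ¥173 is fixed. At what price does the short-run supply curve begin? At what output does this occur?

Short-run supply begins at min AVC. From VC = 93Q - 16Q^2 + Q^3, AVC = 93 - 16Q + Q^2.
dAVC/dQ = -16 + 2Q = 0 gives Q = 8. min AVC = 93 - 16·8 + 8^2 = 29.
The firm shuts down for any P below ¥29.

¥29 per unit, at Q = 8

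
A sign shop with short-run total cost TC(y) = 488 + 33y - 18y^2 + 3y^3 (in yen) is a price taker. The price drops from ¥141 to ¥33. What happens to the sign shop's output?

Output falls from 6 to 4

AVC = 33 - 18y + 3y^2, minimized at y = 3 where min AVC = ¥6. MC = 33 - 36y + 9y^2.
With P = ¥141 above the shutdown price, P = MC gives y = 6.
At P = ¥33 ≥ min AVC, set P = MC: y = 4. The firm stays open but cuts output.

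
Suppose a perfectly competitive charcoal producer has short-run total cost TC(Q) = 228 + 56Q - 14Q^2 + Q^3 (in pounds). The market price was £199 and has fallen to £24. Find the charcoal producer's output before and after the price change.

Output falls from 13 to 8

AVC = 56 - 14Q + Q^2, minimized at Q = 7 where min AVC = £7. MC = 56 - 28Q + 3Q^2.
With P = £199 above the shutdown price, P = MC gives Q = 13.
At P = £24 ≥ min AVC, set P = MC: Q = 8. The firm stays open but cuts output.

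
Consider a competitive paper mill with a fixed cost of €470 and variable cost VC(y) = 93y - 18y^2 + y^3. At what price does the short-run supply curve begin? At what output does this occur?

€12 per unit, at y = 9

The shutdown price is the minimum of AVC. VC = 93y - 18y^2 + y^3, so AVC = 93 - 18y + y^2.
At the minimum of AVC, MC = AVC. MC = 93 - 36y + 3y^2; setting MC = AVC gives 2y^2 - 18y = 0, so y = 9. min AVC = 12.
So the shutdown price is €12.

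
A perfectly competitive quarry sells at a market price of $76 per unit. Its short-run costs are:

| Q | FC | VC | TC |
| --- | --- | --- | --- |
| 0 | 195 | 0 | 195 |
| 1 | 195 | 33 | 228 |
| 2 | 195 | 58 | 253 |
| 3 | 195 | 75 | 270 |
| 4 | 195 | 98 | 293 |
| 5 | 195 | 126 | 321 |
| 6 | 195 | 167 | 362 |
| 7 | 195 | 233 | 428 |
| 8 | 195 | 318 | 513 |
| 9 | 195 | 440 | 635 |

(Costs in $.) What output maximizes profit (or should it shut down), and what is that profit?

Profit at each row (π = 76Q − TC): Q=0: -195; Q=1: -152; Q=2: -101; Q=3: -42; Q=4: 11; Q=5: 59; Q=6: 94; Q=7: 104; Q=8: 95; Q=9: 49.
Profit is maximized at Q = 7. AVC there is 233/7 = $33.29 ≤ P, so producing beats shutting down (which would give -$195).

Q = 7; profit = $104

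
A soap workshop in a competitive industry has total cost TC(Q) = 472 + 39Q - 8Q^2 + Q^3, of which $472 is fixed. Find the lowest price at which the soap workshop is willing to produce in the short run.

$23 per unit

The shutdown price is the minimum of AVC. VC = 39Q - 8Q^2 + Q^3, so AVC = 39 - 8Q + Q^2.
At the minimum of AVC, MC = AVC. MC = 39 - 16Q + 3Q^2; setting MC = AVC gives 2Q^2 - 8Q = 0, so Q = 4. min AVC = 23.
So the shutdown price is $23.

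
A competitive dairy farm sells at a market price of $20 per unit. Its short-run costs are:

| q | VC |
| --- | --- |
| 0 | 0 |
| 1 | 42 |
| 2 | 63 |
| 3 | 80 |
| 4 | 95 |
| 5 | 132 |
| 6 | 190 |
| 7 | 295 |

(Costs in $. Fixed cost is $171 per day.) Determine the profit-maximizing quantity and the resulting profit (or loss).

q = 0 (shut down); profit = -$171

Profit at each row (π = 20q − TC): q=0: -171; q=1: -193; q=2: -194; q=3: -191; q=4: -186; q=5: -203; q=6: -241; q=7: -326.
Profit is highest at q = 0. Equivalently, the lowest AVC in the table is 95/4 ≈ $23.75 at q = 4, and P = $20 falls below it — price never covers variable cost, so the firm shuts down and loses only its fixed cost.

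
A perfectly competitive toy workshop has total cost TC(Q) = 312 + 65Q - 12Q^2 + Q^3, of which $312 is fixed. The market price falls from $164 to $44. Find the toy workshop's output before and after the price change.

MC = 65 - 24Q + 3Q^2; the shutdown threshold is min AVC = $29 (at Q = 6).
With P = $164 above the shutdown price, P = MC gives Q = 11.
At P = $44 ≥ min AVC, set P = MC: Q = 7. The firm stays open but cuts output.

Output falls from 11 to 7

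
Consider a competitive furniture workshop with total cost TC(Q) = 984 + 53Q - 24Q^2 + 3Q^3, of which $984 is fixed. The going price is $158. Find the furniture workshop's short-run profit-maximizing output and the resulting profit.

AVC = 53 - 24Q + 3Q^2 has its minimum $5 at Q = 4; price $158 clears that bar, so the firm operates.
With MC = 53 - 48Q + 9Q^2, P = MC on the upward-sloping part at Q* = 7.
TR = 158·7 = 1106. TC = 984 + 224 = 1208. Profit = 1106 − 1208 = -$102.
That loss of $102 beats the $984 the firm would lose by shutting down; producing recovers $882 of fixed cost.

Profit = -$102 at Q = 7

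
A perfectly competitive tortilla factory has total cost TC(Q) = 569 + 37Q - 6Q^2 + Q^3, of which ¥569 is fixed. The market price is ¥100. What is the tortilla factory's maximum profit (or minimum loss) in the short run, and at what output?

Profit = -¥177 at Q = 7

AVC = 37 - 6Q + Q^2; min AVC = ¥28 at Q = 3. Since P = ¥100 ≥ min AVC, the firm produces.
With MC = 37 - 12Q + 3Q^2, P = MC on the upward-sloping part at Q* = 7.
TR = 100·7 = 700. TC = 569 + 308 = 877. Profit = 700 − 877 = -¥177.
Shutting down would mean losing the fixed cost of ¥569, so operating at a loss of ¥177 is better by ¥392.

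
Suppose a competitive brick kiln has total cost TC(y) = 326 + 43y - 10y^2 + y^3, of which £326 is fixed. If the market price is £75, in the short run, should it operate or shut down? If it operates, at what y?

Produce at y = 8

From TC, MC = TC'(y) = 43 - 20y + 3y^2 and AVC = VC/y = 43 - 10y + y^2.
The AVC parabola has its vertex at y = 10/2 = 5, where AVC = 43 - 10·5 + 5^2 = £18.
P = £75 exceeds min AVC = £18, so the firm stays open.
Solving P = MC: -32 - 20y + 3y^2 = 0 ⇒ y = -4/3 or 8. On the upward-sloping branch, y* = 8.
Check: AVC at y = 8 is £27 ≤ P, so revenue covers variable cost.
Profit = P·y − TC = 75·8 − 542 = £58.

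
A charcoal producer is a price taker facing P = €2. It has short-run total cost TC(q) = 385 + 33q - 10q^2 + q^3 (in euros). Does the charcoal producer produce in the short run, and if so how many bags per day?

Variable cost is VC = 33q - 10q^2 + q^3, so AVC = VC/q = 33 - 10q + q^2 and MC = dTC/dq = 33 - 20q + 3q^2.
The AVC parabola has its vertex at q = 10/2 = 5, where AVC = 33 - 10·5 + 5^2 = €8.
Since P = €2 < min AVC = €8, price fails to cover variable cost at any output.
The firm minimizes its loss by shutting down and losing only its fixed cost of €385.

Shut down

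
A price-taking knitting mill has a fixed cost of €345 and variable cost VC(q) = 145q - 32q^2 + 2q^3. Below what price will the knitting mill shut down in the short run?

The shutdown price is the minimum of AVC. VC = 145q - 32q^2 + 2q^3, so AVC = 145 - 32q + 2q^2.
dAVC/dq = -32 + 4q = 0 gives q = 8. min AVC = 145 - 32·8 + 2·8^2 = 17.
So the shutdown price is €17.

€17 per unit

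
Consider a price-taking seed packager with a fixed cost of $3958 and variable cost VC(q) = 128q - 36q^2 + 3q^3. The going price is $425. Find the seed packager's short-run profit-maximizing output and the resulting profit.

Profit = -$328 at q = 11

AVC = 128 - 36q + 3q^2; min AVC = $20 at q = 6. Since P = $425 ≥ min AVC, the firm produces.
With MC = 128 - 72q + 9q^2, P = MC on the upward-sloping part at q* = 11.
TR = 425·11 = 4675. TC = 3958 + 1045 = 5003. Profit = 4675 − 5003 = -$328.
Shutting down would mean losing the fixed cost of $3958, so operating at a loss of $328 is better by $3630.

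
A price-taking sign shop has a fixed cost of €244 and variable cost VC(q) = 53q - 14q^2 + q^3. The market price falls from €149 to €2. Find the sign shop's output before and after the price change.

Output falls from 12 to 0 (the firm shuts down)

MC = 53 - 28q + 3q^2; the shutdown threshold is min AVC = €4 (at q = 7).
At P = €149 ≥ min AVC, set P = MC on the rising branch: q = 12.
At P = €2 < min AVC = €4, price no longer covers variable cost at any output, so the firm shuts down: q = 0.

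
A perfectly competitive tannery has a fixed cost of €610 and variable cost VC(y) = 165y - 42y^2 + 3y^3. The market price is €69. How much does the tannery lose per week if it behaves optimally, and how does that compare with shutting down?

Profit = -€226 at y = 8

AVC = 165 - 42y + 3y^2 has its minimum €18 at y = 7; price €69 clears that bar, so the firm operates.
With MC = 165 - 84y + 9y^2, P = MC on the upward-sloping part at y* = 8.
TR = 69·8 = 552. TC = 610 + 168 = 778. Profit = 552 − 778 = -€226.
Shutting down would mean losing the fixed cost of €610, so operating at a loss of €226 is better by €384.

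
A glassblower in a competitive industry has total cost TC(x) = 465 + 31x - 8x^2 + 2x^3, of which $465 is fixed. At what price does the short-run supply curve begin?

$23 per unit

The firm shuts down when price falls below the minimum of average variable cost. AVC = VC/x = 31 - 8x + 2x^2.
At the minimum of AVC, MC = AVC. MC = 31 - 16x + 6x^2; setting MC = AVC gives 4x^2 - 8x = 0, so x = 2. min AVC = 23.
The firm shuts down for any P below $23.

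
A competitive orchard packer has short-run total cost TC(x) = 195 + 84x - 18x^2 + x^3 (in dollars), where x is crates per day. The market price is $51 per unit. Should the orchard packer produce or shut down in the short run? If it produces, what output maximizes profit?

Produce at x = 11

Strip out fixed cost: VC = 84x - 18x^2 + x^3. Then AVC = 84 - 18x + x^2 and MC = 84 - 36x + 3x^2.
AVC hits its minimum where MC = AVC, at x = 9, giving min AVC = 84 - 18·9 + 9^2 = $3.
Since P = $51 ≥ min AVC = $3, price covers variable cost and the firm should produce.
P = MC gives 33 - 36x + 3x^2 = 0, with roots 1 and 11. Take the larger (rising MC): x* = 11.
Check: AVC at x = 11 is $7 ≤ P, so revenue covers variable cost.
Profit = P·x − TC = 51·11 − 272 = $289.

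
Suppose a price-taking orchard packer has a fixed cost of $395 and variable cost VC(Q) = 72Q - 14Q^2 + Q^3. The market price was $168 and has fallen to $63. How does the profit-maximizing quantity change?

AVC = 72 - 14Q + Q^2, minimized at Q = 7 where min AVC = $23. MC = 72 - 28Q + 3Q^2.
With P = $168 above the shutdown price, P = MC gives Q = 12.
At P = $63 ≥ min AVC, set P = MC: Q = 9. The firm stays open but cuts output.

Output falls from 12 to 9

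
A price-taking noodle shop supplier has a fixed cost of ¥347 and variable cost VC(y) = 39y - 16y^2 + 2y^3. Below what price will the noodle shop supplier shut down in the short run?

¥7 per unit

The shutdown price is the minimum of AVC. VC = 39y - 16y^2 + 2y^3, so AVC = 39 - 16y + 2y^2.
dAVC/dy = -16 + 4y = 0 gives y = 4. min AVC = 39 - 16·4 + 2·4^2 = 7.
So the shutdown price is ¥7.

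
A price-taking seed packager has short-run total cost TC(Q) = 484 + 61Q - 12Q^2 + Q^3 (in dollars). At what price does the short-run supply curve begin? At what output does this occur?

Short-run supply begins at min AVC. From VC = 61Q - 12Q^2 + Q^3, AVC = 61 - 12Q + Q^2.
dAVC/dQ = -12 + 2Q = 0 gives Q = 6. min AVC = 61 - 12·6 + 6^2 = 25.
So the shutdown price is $25.

$25 per unit, at Q = 6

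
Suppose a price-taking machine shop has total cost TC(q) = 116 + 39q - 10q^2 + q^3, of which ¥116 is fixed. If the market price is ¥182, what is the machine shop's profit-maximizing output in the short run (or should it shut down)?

Variable cost is VC = 39q - 10q^2 + q^3, so AVC = VC/q = 39 - 10q + q^2 and MC = dTC/dq = 39 - 20q + 3q^2.
The AVC parabola has its vertex at q = 10/2 = 5, where AVC = 39 - 10·5 + 5^2 = ¥14.
Because ¥182 ≥ ¥14, revenue can cover variable cost; the firm operates.
Solving P = MC: -143 - 20q + 3q^2 = 0 ⇒ q = -13/3 or 11. On the upward-sloping branch, q* = 11.
Check: AVC at q = 11 is ¥50 ≤ P, so revenue covers variable cost.
Profit = P·q − TC = 182·11 − 666 = ¥1336.

Produce at q = 11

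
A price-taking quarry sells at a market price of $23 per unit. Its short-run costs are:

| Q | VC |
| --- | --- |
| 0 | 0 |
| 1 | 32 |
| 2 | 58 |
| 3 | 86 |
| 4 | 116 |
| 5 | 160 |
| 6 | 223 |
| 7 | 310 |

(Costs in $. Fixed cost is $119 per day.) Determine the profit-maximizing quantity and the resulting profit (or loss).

Compute π = P·Q − TC at each output: Q=0: -119; Q=1: -128; Q=2: -131; Q=3: -136; Q=4: -143; Q=5: -164; Q=6: -204; Q=7: -268.
Profit is highest at Q = 0. Equivalently, the lowest AVC in the table is 86/3 ≈ $28.67 at Q = 3, and P = $23 falls below it — price never covers variable cost, so the firm shuts down and loses only its fixed cost.

Q = 0 (shut down); profit = -$119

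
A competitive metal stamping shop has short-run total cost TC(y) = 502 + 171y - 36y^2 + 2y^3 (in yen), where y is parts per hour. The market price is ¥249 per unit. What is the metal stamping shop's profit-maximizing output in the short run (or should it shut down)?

Produce at y = 13

From TC, MC = TC'(y) = 171 - 72y + 6y^2 and AVC = VC/y = 171 - 36y + 2y^2.
AVC is minimized where dAVC/dy = -36 + 4y = 0, at y = 9; min AVC = 171 - 36·9 + 2·9^2 = ¥9.
Because ¥249 ≥ ¥9, revenue can cover variable cost; the firm operates.
Set P = MC: 249 = 171 - 72y + 6y^2 → -78 - 72y + 6y^2 = 0. The roots are y = -1 and y = 13; the profit-maximizing output is on the rising part of MC, so y* = 13.
Check: AVC at y = 13 is ¥41 ≤ P, so revenue covers variable cost.
Profit = P·y − TC = 249·13 − 1035 = ¥2202.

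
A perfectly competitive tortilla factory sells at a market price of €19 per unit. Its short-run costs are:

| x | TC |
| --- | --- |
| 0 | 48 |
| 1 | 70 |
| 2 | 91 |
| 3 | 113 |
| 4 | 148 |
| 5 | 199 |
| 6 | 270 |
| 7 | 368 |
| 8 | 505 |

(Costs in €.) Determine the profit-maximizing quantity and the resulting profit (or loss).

Tabulate TR − TC: x=0: -48; x=1: -51; x=2: -53; x=3: -56; x=4: -72; x=5: -104; x=6: -156; x=7: -235; x=8: -353.
Profit is highest at x = 0. Equivalently, the lowest AVC in the table is 43/2 ≈ €21.50 at x = 2, and P = €19 falls below it — price never covers variable cost, so the firm shuts down and loses only its fixed cost.

x = 0 (shut down); profit = -€48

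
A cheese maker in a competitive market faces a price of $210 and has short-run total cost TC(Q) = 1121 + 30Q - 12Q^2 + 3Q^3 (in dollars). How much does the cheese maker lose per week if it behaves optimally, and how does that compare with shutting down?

Profit = -$257 at Q = 6

AVC = 30 - 12Q + 3Q^2; min AVC = $18 at Q = 2. Since P = $210 ≥ min AVC, the firm produces.
MC = 30 - 24Q + 9Q^2. Setting P = MC and taking the root on the rising branch gives Q* = 6.
TR = 210·6 = 1260. TC = 1121 + 396 = 1517. Profit = 1260 − 1517 = -$257.
Shutting down would mean losing the fixed cost of $1121, so operating at a loss of $257 is better by $864.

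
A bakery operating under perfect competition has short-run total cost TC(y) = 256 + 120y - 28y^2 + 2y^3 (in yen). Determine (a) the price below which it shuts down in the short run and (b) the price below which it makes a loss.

Shutdown price = ¥22; break-even price = ¥56

Shutdown price = min AVC. AVC = 120 - 28y + 2y^2, with vertex at y = 7 and minimum ¥22.
ATC = 256/y + 120 - 28y + 2y^2. Setting dATC/dy = −256/y^2 − 28 + 4y = 0 gives y = 8 (since 4·8^3 − 28·8^2 = 256).
min ATC = 256/8 + 120 − 28·8 + 2·8^2 = ¥56. That is the break-even price.
Between these two prices the firm operates at a loss; above ¥56 it earns a profit.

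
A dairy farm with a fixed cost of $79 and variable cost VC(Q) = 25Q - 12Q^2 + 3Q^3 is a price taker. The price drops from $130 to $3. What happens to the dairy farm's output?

Output falls from 5 to 0 (the firm shuts down)

AVC = 25 - 12Q + 3Q^2, minimized at Q = 2 where min AVC = $13. MC = 25 - 24Q + 9Q^2.
At P = $130 ≥ min AVC, set P = MC on the rising branch: Q = 5.
At P = $3 < min AVC = $13, price no longer covers variable cost at any output, so the firm shuts down: Q = 0.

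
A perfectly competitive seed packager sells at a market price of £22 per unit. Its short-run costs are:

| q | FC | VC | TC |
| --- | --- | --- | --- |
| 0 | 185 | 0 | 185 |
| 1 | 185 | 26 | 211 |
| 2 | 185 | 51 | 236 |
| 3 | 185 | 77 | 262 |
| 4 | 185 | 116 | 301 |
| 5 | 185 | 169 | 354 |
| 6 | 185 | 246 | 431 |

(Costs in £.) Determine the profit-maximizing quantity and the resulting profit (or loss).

q = 0 (shut down); profit = -£185

Profit at each row (π = 22q − TC): q=0: -185; q=1: -189; q=2: -192; q=3: -196; q=4: -213; q=5: -244; q=6: -299.
Profit is highest at q = 0. Equivalently, the lowest AVC in the table is 51/2 ≈ £25.50 at q = 2, and P = £22 falls below it — price never covers variable cost, so the firm shuts down and loses only its fixed cost.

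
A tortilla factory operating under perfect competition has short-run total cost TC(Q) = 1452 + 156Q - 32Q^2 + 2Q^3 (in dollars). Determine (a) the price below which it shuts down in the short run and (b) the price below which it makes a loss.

Shutdown price = $28; break-even price = $178

AVC = 156 - 32Q + 2Q^2; minimized at Q = 8, giving min AVC = $28. That is the shutdown price.
ATC = 1452/Q + 156 - 32Q + 2Q^2. Setting dATC/dQ = −1452/Q^2 − 32 + 4Q = 0 gives Q = 11 (since 4·11^3 − 32·11^2 = 1452).
min ATC = 1452/11 + 156 − 32·11 + 2·11^2 = $178. That is the break-even price.
For $28 ≤ P < $178 the firm produces at a loss; below $28 it shuts down.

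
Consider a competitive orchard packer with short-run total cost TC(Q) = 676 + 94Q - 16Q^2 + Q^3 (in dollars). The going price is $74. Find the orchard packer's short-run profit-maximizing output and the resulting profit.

Profit = -$276 at Q = 10

AVC = 94 - 16Q + Q^2 has its minimum $30 at Q = 8; price $74 clears that bar, so the firm operates.
MC = 94 - 32Q + 3Q^2. Setting P = MC and taking the root on the rising branch gives Q* = 10.
TR = 74·10 = 740. TC = 676 + 340 = 1016. Profit = 740 − 1016 = -$276.
That loss of $276 beats the $676 the firm would lose by shutting down; producing recovers $400 of fixed cost.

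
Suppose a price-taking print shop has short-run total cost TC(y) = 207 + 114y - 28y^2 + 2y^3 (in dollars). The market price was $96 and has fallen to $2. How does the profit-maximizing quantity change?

MC = 114 - 56y + 6y^2; the shutdown threshold is min AVC = $16 (at y = 7).
At P = $96 ≥ min AVC, set P = MC on the rising branch: y = 9.
At P = $2 < min AVC = $16, price no longer covers variable cost at any output, so the firm shuts down: y = 0.

Output falls from 9 to 0 (the firm shuts down)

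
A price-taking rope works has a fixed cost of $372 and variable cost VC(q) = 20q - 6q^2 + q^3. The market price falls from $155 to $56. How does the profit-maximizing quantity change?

AVC = 20 - 6q + q^2, minimized at q = 3 where min AVC = $11. MC = 20 - 12q + 3q^2.
At P = $155 ≥ min AVC, set P = MC on the rising branch: q = 9.
At P = $56 ≥ min AVC, set P = MC: q = 6. The firm stays open but cuts output.

Output falls from 9 to 6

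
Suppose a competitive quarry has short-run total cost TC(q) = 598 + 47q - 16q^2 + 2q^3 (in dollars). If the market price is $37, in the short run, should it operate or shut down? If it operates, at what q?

Produce at q = 5

Variable cost is VC = 47q - 16q^2 + 2q^3, so AVC = VC/q = 47 - 16q + 2q^2 and MC = dTC/dq = 47 - 32q + 6q^2.
AVC is minimized where dAVC/dq = -16 + 4q = 0, at q = 4; min AVC = 47 - 16·4 + 2·4^2 = $15.
P = $37 exceeds min AVC = $15, so the firm stays open.
P = MC gives 10 - 32q + 6q^2 = 0, with roots 1/3 and 5. Take the larger (rising MC): q* = 5.
Check: AVC at q = 5 is $17 ≤ P, so revenue covers variable cost.
Profit = P·q − TC = 37·5 − 683 = -$498, a loss, but smaller than the $598 fixed cost the firm would lose by shutting down.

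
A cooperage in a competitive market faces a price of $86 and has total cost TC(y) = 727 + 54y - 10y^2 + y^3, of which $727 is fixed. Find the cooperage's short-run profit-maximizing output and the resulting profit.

Profit = -$343 at y = 8

AVC = 54 - 10y + y^2 has its minimum $29 at y = 5; price $86 clears that bar, so the firm operates.
With MC = 54 - 20y + 3y^2, P = MC on the upward-sloping part at y* = 8.
TR = 86·8 = 688. TC = 727 + 304 = 1031. Profit = 688 − 1031 = -$343.
That loss of $343 beats the $727 the firm would lose by shutting down; producing recovers $384 of fixed cost.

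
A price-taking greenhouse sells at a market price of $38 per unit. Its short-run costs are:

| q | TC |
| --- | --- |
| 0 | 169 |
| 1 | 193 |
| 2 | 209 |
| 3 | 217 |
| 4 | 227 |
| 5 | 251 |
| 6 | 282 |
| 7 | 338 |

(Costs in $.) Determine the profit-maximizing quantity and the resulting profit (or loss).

q = 6; profit = -$54

Profit at each row (π = 38q − TC): q=0: -169; q=1: -155; q=2: -133; q=3: -103; q=4: -75; q=5: -61; q=6: -54; q=7: -72.
Profit is maximized at q = 6. AVC there is 113/6 = $18.83 ≤ P, so producing beats shutting down (which would give -$169).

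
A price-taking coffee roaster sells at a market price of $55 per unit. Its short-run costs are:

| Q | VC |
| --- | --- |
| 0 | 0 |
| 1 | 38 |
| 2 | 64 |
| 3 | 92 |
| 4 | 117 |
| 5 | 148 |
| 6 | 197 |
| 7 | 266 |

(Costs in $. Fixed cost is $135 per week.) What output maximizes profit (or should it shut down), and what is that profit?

Q = 6; profit = -$2

Compute π = P·Q − TC at each output: Q=0: -135; Q=1: -118; Q=2: -89; Q=3: -62; Q=4: -32; Q=5: -8; Q=6: -2; Q=7: -16.
Profit is maximized at Q = 6. AVC there is 197/6 = $32.83 ≤ P, so producing beats shutting down (which would give -$135).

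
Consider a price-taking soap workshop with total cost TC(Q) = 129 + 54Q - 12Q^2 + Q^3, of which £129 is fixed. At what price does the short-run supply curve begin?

Short-run supply begins at min AVC. From VC = 54Q - 12Q^2 + Q^3, AVC = 54 - 12Q + Q^2.
At the minimum of AVC, MC = AVC. MC = 54 - 24Q + 3Q^2; setting MC = AVC gives 2Q^2 - 12Q = 0, so Q = 6. min AVC = 18.
The firm shuts down for any P below £18.

£18 per unit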